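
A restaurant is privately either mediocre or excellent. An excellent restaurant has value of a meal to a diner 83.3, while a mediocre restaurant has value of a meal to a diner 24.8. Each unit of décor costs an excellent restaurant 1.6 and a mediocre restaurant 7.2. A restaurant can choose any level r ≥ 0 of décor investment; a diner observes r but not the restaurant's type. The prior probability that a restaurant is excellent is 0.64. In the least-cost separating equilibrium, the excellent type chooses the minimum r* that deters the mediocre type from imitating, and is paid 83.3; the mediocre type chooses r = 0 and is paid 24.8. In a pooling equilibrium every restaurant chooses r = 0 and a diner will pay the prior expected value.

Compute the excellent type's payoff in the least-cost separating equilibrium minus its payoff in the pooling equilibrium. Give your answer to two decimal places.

Least-cost separating signal: r* solves 24.8 = 83.3 − 7.2·r*, so r* = (83.3 − 24.8)/7.2 = 8.125.
Excellent type's separating payoff: 83.3 − 1.6 × r* = 83.3 − 1.6 × (83.3 − 24.8)/7.2 = 83.3 − 93.6/7.2 = 70.3.
Pooling payoff: 0.64 × 83.3 + 0.36 × 24.8 = 62.24.
Difference: 70.3 − 62.24 = 8.06.
The excellent type prefers to separate.

8.06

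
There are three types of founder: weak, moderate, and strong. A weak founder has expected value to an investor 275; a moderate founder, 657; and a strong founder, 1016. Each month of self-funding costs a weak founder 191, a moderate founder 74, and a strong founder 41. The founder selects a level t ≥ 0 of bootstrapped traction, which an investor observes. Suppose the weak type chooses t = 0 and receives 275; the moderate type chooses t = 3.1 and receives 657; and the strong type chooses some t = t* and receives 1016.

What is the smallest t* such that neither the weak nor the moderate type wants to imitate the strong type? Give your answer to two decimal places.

Weak type (on-path payoff 275) won't mimic when 275 ≥ 1016 − 191·t*, i.e. t* ≥ 3.88.
Moderate type (on-path payoff 657 − 74×3.1 = 427.6) won't mimic when 427.6 ≥ 1016 − 74·t*, i.e. t* ≥ 7.95.
Both must hold, so t* = max(3.88, 7.95) = 7.95. The moderate type's constraint binds.

7.95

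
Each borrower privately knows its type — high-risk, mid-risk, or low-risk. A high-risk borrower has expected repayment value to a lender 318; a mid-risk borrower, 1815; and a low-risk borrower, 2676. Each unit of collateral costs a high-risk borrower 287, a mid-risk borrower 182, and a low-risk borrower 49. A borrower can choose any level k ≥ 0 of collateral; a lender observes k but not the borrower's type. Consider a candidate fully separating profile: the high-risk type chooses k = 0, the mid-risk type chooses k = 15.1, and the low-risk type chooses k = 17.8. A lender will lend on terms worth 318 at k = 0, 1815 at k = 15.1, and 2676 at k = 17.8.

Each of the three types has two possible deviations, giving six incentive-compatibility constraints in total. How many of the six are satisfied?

4

Mid-risk (own payoff 1815 − 182×15.1 = -933.2): to k=0 gives 318 → profitable ✗; to k=17.8 gives 2676 − 182×17.8 = -563.6 → profitable ✗.
High-risk (own payoff 318): to k=15.1 gives 1815 − 287×15.1 = -2518.7 → no gain ✓; to k=17.8 gives 2676 − 287×17.8 = -2432.6 → no gain ✓.
Low-risk (own payoff 2676 − 49×17.8 = 1803.8): to k=0 gives 318 → no gain ✓; to k=15.1 gives 1815 − 49×15.1 = 1075.1 → no gain ✓.
4 of the 6 constraints hold; not an equilibrium.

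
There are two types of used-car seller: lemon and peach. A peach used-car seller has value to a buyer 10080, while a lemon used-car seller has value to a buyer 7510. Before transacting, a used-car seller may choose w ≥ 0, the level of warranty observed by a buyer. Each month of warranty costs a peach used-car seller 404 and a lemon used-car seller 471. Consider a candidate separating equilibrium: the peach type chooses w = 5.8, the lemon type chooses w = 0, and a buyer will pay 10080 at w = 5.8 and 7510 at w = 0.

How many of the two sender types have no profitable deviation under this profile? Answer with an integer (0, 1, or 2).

2

Lemon type: stay at 0 → 7510; mimic → 10080 − 471 × 5.8 = 7348.2. IC holds (7510 ≥ 7348.2).
Peach type: signal → 10080 − 404 × 5.8 = 7736.8; deviate to 0 → 7510. IC holds (7736.8 ≥ 7510).
2 of 2 constraints hold, so this is a separating equilibrium.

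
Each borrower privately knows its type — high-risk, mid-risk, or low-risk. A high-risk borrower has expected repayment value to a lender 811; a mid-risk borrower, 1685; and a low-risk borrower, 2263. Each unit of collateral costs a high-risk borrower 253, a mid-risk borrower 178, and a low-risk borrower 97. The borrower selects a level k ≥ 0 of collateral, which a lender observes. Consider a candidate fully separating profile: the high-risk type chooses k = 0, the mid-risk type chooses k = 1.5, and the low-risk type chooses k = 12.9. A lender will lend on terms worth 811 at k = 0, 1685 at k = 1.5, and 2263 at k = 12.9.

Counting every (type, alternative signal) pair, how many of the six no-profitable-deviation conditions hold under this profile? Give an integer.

High-risk (own payoff 811): to k=1.5 gives 1685 − 253×1.5 = 1305.5 → profitable ✗; to k=12.9 gives 2263 − 253×12.9 = -1000.7 → no gain ✓.
Low-risk (own payoff 2263 − 97×12.9 = 1011.7): to k=0 gives 811 → no gain ✓; to k=1.5 gives 1685 − 97×1.5 = 1539.5 → profitable ✗.
Mid-risk (own payoff 1685 − 178×1.5 = 1418): to k=0 gives 811 → no gain ✓; to k=12.9 gives 2263 − 178×12.9 = -33.2 → no gain ✓.
4 of the 6 constraints hold; not an equilibrium.

4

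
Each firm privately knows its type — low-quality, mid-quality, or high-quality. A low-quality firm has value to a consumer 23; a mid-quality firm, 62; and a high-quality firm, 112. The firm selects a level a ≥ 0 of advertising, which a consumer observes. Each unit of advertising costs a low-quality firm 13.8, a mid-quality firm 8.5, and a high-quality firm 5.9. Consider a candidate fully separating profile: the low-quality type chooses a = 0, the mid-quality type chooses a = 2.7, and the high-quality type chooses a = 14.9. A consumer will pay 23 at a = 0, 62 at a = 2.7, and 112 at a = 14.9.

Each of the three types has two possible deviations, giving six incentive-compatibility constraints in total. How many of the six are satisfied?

4

High-quality (own payoff 112 − 5.9×14.9 = 24.09): to a=0 gives 23 → no gain ✓; to a=2.7 gives 62 − 5.9×2.7 = 46.07 → profitable ✗.
Mid-quality (own payoff 62 − 8.5×2.7 = 39.05): to a=0 gives 23 → no gain ✓; to a=14.9 gives 112 − 8.5×14.9 = -14.65 → no gain ✓.
Low-quality (own payoff 23): to a=2.7 gives 62 − 13.8×2.7 = 24.74 → profitable ✗; to a=14.9 gives 112 − 13.8×14.9 = -93.62 → no gain ✓.
4 of the 6 constraints hold; not an equilibrium.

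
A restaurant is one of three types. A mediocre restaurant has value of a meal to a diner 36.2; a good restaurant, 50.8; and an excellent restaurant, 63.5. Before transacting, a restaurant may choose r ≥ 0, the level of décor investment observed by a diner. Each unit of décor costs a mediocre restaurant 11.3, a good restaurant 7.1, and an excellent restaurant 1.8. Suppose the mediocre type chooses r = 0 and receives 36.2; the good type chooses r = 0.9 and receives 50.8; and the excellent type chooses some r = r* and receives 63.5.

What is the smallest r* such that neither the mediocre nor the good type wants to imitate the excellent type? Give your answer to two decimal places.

2.69

Good type (on-path payoff 50.8 − 7.1×0.9 = 44.41) won't mimic when 44.41 ≥ 63.5 − 7.1·r*, i.e. r* ≥ 2.69.
Mediocre type (on-path payoff 36.2) won't mimic when 36.2 ≥ 63.5 − 11.3·r*, i.e. r* ≥ 2.42.
Both must hold, so r* = max(2.42, 2.69) = 2.69. The good type's constraint binds.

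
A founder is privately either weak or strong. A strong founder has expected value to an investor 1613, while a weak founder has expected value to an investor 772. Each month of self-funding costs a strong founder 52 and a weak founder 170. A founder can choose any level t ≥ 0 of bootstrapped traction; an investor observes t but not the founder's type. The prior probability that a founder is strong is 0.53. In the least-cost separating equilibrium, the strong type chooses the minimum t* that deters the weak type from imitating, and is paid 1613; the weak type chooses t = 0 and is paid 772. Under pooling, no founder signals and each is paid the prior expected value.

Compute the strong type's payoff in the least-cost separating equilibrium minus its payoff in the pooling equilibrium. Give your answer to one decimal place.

Least-cost separating signal: t* solves 772 = 1613 − 170·t*, so t* = (1613 − 772)/170 ≈ 4.9471.
Strong type's separating payoff: 1613 − 52 × t* = 1613 − 52 × (1613 − 772)/170 = 1613 − 43732/170 ≈ 1355.753.
Pooling payoff: 0.53 × 1613 + 0.47 × 772 = 1217.73.
Difference: 1355.753 − 1217.73 = 138.023, i.e. 138.0 to one decimal place.
The strong type prefers to separate.

138.0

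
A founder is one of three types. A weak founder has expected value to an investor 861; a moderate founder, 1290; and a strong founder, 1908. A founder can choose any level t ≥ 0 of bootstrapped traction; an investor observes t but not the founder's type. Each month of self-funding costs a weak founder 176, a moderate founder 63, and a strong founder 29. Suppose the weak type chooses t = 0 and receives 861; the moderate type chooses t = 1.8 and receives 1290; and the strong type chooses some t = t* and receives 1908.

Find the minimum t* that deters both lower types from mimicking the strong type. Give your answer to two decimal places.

11.61

Weak type (on-path payoff 861) won't mimic when 861 ≥ 1908 − 176·t*, i.e. t* ≥ 5.95.
Moderate type (on-path payoff 1290 − 63×1.8 = 1176.6) won't mimic when 1176.6 ≥ 1908 − 63·t*, i.e. t* ≥ 11.61.
Both must hold, so t* = max(5.95, 11.61) = 11.61. The moderate type's constraint binds.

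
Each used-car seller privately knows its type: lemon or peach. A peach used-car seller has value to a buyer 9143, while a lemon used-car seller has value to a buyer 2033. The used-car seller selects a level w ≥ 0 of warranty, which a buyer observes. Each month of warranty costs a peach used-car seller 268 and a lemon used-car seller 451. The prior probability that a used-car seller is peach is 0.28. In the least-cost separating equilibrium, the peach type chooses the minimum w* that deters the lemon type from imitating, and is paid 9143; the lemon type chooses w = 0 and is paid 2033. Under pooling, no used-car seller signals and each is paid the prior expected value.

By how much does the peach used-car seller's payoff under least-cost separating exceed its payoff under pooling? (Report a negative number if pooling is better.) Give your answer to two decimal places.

894.19

Least-cost separating signal: w* solves 2033 = 9143 − 451·w*, so w* = (9143 − 2033)/451 ≈ 15.7650.
Peach type's separating payoff: 9143 − 268 × w* = 9143 − 268 × (9143 − 2033)/451 = 9143 − 1905480/451 ≈ 4917.9889.
Pooling payoff: 0.28 × 9143 + 0.72 × 2033 = 4023.8.
Difference: 4917.9889 − 4023.8 = 894.1889, i.e. 894.19 to two decimal places.
The peach type prefers to separate.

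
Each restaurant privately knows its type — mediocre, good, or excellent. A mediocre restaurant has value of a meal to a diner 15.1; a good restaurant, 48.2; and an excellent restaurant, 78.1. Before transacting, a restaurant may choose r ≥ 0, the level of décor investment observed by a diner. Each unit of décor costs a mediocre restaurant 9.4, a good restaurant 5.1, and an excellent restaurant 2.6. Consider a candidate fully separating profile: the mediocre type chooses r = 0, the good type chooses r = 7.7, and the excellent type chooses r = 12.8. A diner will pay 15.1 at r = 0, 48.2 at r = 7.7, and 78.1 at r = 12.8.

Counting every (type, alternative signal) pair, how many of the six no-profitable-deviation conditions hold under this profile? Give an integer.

Excellent (own payoff 78.1 − 2.6×12.8 = 44.82): to r=0 gives 15.1 → no gain ✓; to r=7.7 gives 48.2 − 2.6×7.7 = 28.18 → no gain ✓.
Mediocre (own payoff 15.1): to r=7.7 gives 48.2 − 9.4×7.7 = -24.18 → no gain ✓; to r=12.8 gives 78.1 − 9.4×12.8 = -42.22 → no gain ✓.
Good (own payoff 48.2 − 5.1×7.7 = 8.93): to r=0 gives 15.1 → profitable ✗; to r=12.8 gives 78.1 − 5.1×12.8 = 12.82 → profitable ✗.
4 of the 6 constraints hold; not an equilibrium.

4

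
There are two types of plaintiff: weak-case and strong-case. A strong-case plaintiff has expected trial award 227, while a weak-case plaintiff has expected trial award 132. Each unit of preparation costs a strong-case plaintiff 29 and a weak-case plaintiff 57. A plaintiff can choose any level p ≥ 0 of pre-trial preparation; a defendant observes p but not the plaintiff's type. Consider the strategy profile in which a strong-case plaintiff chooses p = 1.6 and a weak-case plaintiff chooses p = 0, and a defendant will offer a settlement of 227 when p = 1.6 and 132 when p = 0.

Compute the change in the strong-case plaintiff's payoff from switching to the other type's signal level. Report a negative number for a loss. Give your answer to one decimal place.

Playing p = 1.6 the strong-case plaintiff receives 227 − 29 × 1.6 = 180.6.
Deviating to p = 0 yields 132 instead.
Gain from deviating: 132 − 180.6 = -48.6.
The gain is negative, so the strong-case type's incentive-compatibility constraint is satisfied.

-48.6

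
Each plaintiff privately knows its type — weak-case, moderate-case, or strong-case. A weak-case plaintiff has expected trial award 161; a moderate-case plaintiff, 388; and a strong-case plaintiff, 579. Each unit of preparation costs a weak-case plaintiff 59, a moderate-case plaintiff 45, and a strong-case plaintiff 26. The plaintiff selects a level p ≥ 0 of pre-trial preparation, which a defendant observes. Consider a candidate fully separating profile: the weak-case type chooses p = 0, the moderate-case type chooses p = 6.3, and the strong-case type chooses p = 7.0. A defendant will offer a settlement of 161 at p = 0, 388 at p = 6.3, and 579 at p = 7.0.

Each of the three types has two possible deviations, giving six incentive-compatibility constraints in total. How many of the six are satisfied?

3

Weak-case (own payoff 161): to p=6.3 gives 388 − 59×6.3 = 16.3 → no gain ✓; to p=7.0 gives 579 − 59×7.0 = 166 → profitable ✗.
Strong-case (own payoff 579 − 26×7.0 = 397): to p=0 gives 161 → no gain ✓; to p=6.3 gives 388 − 26×6.3 = 224.2 → no gain ✓.
Moderate-case (own payoff 388 − 45×6.3 = 104.5): to p=0 gives 161 → profitable ✗; to p=7.0 gives 579 − 45×7.0 = 264 → profitable ✗.
3 of the 6 constraints hold; not an equilibrium.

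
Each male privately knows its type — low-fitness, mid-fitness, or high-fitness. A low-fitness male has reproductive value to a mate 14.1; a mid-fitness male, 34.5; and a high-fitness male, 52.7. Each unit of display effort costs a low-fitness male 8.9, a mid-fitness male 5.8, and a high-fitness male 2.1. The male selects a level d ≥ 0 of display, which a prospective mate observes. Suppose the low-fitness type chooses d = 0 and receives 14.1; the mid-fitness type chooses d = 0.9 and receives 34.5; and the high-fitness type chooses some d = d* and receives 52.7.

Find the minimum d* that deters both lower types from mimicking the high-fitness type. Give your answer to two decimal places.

Mid-fitness type (on-path payoff 34.5 − 5.8×0.9 = 29.28) won't mimic when 29.28 ≥ 52.7 − 5.8·d*, i.e. d* ≥ 4.04.
Low-fitness type (on-path payoff 14.1) won't mimic when 14.1 ≥ 52.7 − 8.9·d*, i.e. d* ≥ 4.34.
Both must hold, so d* = max(4.34, 4.04) = 4.34. The low-fitness type's constraint binds.

4.34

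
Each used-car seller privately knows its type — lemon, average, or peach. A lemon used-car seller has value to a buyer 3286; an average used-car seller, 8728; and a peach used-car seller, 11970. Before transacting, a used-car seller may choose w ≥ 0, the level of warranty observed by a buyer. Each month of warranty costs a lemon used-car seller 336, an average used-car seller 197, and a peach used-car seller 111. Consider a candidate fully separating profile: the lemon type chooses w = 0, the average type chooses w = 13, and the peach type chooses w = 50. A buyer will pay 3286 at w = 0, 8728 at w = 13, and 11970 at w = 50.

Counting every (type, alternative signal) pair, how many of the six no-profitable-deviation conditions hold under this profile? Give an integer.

Peach (own payoff 11970 − 111×50 = 6420): to w=0 gives 3286 → no gain ✓; to w=13 gives 8728 − 111×13 = 7285 → profitable ✗.
Average (own payoff 8728 − 197×13 = 6167): to w=0 gives 3286 → no gain ✓; to w=50 gives 11970 − 197×50 = 2120 → no gain ✓.
Lemon (own payoff 3286): to w=13 gives 8728 − 336×13 = 4360 → profitable ✗; to w=50 gives 11970 − 336×50 = -4830 → no gain ✓.
4 of the 6 constraints hold; not an equilibrium.

4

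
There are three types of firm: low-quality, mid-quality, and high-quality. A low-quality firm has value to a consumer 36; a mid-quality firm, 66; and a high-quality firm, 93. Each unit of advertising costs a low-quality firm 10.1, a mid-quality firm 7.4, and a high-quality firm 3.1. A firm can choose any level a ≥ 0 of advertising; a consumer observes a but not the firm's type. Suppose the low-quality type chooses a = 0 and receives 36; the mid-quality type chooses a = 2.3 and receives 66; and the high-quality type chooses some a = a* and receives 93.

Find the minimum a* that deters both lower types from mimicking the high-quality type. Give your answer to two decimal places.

Low-quality type (on-path payoff 36) won't mimic when 36 ≥ 93 − 10.1·a*, i.e. a* ≥ 5.64.
Mid-quality type (on-path payoff 66 − 7.4×2.3 = 48.98) won't mimic when 48.98 ≥ 93 − 7.4·a*, i.e. a* ≥ 5.95.
Both must hold, so a* = max(5.64, 5.95) = 5.95. The mid-quality type's constraint binds.

5.95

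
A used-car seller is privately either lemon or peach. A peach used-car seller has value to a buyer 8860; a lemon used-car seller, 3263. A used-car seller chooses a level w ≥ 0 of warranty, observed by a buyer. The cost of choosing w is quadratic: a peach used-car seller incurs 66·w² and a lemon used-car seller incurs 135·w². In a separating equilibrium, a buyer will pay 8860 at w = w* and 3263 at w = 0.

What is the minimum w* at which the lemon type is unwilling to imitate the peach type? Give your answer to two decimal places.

The lemon type at w = 0 receives 3263; imitating at w* yields 8860 − 135·w*².
Indifference: 3263 = 8860 − 135·w*², so w*² = (8860 − 3263) / 135 ≈ 41.4593.
w* = √41.4593 ≈ 6.44.

6.44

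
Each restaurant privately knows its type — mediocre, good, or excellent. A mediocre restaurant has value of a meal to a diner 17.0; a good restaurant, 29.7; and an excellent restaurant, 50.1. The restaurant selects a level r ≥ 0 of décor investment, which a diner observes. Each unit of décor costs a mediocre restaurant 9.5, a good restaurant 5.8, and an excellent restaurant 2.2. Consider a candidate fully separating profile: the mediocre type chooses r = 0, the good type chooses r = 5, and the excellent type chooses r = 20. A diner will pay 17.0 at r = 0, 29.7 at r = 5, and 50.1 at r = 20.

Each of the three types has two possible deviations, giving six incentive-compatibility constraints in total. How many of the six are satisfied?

Excellent (own payoff 50.1 − 2.2×20 = 6.1): to r=0 gives 17.0 → profitable ✗; to r=5 gives 29.7 − 2.2×5 = 18.7 → profitable ✗.
Good (own payoff 29.7 − 5.8×5 = 0.7): to r=0 gives 17.0 → profitable ✗; to r=20 gives 50.1 − 5.8×20 = -65.9 → no gain ✓.
Mediocre (own payoff 17.0): to r=5 gives 29.7 − 9.5×5 = -17.8 → no gain ✓; to r=20 gives 50.1 − 9.5×20 = -139.9 → no gain ✓.
3 of the 6 constraints hold; not an equilibrium.

3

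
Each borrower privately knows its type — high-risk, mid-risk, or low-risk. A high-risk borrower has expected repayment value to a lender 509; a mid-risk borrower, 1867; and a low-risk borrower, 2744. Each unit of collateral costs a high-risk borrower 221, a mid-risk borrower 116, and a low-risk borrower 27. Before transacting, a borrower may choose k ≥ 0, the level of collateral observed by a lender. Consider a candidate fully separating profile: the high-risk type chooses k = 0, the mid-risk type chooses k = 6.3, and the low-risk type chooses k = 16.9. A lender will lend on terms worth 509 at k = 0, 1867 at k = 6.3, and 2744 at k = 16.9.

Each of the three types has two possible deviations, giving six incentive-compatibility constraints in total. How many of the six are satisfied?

High-risk (own payoff 509): to k=6.3 gives 1867 − 221×6.3 = 474.7 → no gain ✓; to k=16.9 gives 2744 − 221×16.9 = -990.9 → no gain ✓.
Low-risk (own payoff 2744 − 27×16.9 = 2287.7): to k=0 gives 509 → no gain ✓; to k=6.3 gives 1867 − 27×6.3 = 1696.9 → no gain ✓.
Mid-risk (own payoff 1867 − 116×6.3 = 1136.2): to k=0 gives 509 → no gain ✓; to k=16.9 gives 2744 − 116×16.9 = 783.6 → no gain ✓.
6 of the 6 constraints hold; this profile is a separating equilibrium.

6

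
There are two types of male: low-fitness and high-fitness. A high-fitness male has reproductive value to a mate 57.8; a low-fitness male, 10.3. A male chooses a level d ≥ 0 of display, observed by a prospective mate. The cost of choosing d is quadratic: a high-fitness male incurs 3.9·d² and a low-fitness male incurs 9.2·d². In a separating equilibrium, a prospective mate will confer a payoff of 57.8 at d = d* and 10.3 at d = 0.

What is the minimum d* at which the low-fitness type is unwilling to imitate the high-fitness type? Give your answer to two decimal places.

2.27

The low-fitness type at d = 0 receives 10.3; imitating at d* yields 57.8 − 9.2·d*².
Indifference: 10.3 = 57.8 − 9.2·d*², so d*² = (57.8 − 10.3) / 9.2 ≈ 5.1630.
d* = √5.1630 ≈ 2.27.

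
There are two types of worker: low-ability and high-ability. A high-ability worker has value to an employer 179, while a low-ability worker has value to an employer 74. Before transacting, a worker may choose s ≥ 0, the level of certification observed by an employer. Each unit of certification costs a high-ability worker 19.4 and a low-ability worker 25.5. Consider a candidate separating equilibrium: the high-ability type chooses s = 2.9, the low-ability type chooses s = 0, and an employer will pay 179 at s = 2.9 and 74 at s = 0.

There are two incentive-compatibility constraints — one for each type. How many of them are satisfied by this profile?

1

High-ability type: signal → 179 − 19.4 × 2.9 = 122.74; deviate to 0 → 74. IC holds (122.74 ≥ 74).
Low-ability type: stay at 0 → 74; mimic → 179 − 25.5 × 2.9 = 105.05. IC fails (74 < 105.05).
1 of 2 constraints hold, so this profile is not an equilibrium.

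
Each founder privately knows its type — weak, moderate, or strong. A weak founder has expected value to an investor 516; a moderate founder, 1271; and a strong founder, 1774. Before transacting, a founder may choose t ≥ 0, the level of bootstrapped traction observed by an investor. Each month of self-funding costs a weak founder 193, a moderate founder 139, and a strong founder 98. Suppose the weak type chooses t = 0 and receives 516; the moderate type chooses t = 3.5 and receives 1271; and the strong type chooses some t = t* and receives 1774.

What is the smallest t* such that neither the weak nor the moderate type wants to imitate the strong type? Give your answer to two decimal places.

7.12

Weak type (on-path payoff 516) won't mimic when 516 ≥ 1774 − 193·t*, i.e. t* ≥ 6.52.
Moderate type (on-path payoff 1271 − 139×3.5 = 784.5) won't mimic when 784.5 ≥ 1774 − 139·t*, i.e. t* ≥ 7.12.
Both must hold, so t* = max(6.52, 7.12) = 7.12. The moderate type's constraint binds.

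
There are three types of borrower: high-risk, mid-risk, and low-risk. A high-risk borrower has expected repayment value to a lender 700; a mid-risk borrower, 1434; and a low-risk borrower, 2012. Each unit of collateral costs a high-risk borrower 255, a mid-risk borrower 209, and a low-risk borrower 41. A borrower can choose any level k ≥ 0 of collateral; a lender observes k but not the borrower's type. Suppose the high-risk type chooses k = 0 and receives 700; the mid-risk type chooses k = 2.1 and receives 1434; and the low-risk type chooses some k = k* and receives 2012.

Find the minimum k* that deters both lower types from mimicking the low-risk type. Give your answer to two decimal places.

5.15

Mid-risk type (on-path payoff 1434 − 209×2.1 = 995.1) won't mimic when 995.1 ≥ 2012 − 209·k*, i.e. k* ≥ 4.87.
High-risk type (on-path payoff 700) won't mimic when 700 ≥ 2012 − 255·k*, i.e. k* ≥ 5.15.
Both must hold, so k* = max(5.15, 4.87) = 5.15. The high-risk type's constraint binds.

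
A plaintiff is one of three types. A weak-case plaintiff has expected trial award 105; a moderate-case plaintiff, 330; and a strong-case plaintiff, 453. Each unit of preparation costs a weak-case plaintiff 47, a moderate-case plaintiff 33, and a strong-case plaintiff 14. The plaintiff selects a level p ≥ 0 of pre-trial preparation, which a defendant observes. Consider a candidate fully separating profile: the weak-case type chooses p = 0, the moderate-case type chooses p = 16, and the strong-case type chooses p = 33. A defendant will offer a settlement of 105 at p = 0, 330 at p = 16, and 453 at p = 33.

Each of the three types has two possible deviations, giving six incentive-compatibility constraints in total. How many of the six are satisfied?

3

Strong-case (own payoff 453 − 14×33 = -9): to p=0 gives 105 → profitable ✗; to p=16 gives 330 − 14×16 = 106 → profitable ✗.
Weak-case (own payoff 105): to p=16 gives 330 − 47×16 = -422 → no gain ✓; to p=33 gives 453 − 47×33 = -1098 → no gain ✓.
Moderate-case (own payoff 330 − 33×16 = -198): to p=0 gives 105 → profitable ✗; to p=33 gives 453 − 33×33 = -636 → no gain ✓.
3 of the 6 constraints hold; not an equilibrium.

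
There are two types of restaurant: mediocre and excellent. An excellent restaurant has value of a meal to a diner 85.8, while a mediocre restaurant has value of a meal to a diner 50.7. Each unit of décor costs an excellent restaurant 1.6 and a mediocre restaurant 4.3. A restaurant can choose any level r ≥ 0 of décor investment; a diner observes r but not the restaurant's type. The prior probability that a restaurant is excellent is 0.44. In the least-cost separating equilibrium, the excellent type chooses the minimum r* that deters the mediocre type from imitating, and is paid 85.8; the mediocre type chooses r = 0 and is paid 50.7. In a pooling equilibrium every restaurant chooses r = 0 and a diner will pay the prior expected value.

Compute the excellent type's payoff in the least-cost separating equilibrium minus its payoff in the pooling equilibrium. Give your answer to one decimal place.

Least-cost separating signal: r* solves 50.7 = 85.8 − 4.3·r*, so r* = (85.8 − 50.7)/4.3 ≈ 8.1628.
Excellent type's separating payoff: 85.8 − 1.6 × r* = 85.8 − 1.6 × (85.8 − 50.7)/4.3 = 85.8 − 56.16/4.3 ≈ 72.740.
Pooling payoff: 0.44 × 85.8 + 0.56 × 50.7 = 66.144.
Difference: 72.740 − 66.144 = 6.596, i.e. 6.6 to one decimal place.
The excellent type prefers to separate.

6.6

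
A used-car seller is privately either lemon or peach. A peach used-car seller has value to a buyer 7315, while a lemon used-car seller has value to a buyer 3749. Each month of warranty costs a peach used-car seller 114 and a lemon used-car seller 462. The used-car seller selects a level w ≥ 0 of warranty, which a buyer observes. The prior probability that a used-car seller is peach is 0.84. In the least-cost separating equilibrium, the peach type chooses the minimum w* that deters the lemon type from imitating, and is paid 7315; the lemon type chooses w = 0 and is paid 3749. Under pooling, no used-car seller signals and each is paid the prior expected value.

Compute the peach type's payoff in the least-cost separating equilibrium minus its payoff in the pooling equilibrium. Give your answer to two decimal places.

-309.36

Least-cost separating signal: w* solves 3749 = 7315 − 462·w*, so w* = (7315 − 3749)/462 ≈ 7.7186.
Peach type's separating payoff: 7315 − 114 × w* = 7315 − 114 × (7315 − 3749)/462 = 7315 − 406524/462 ≈ 6435.0779.
Pooling payoff: 0.84 × 7315 + 0.16 × 3749 = 6744.44.
Difference: 6435.0779 − 6744.44 = -309.3621, i.e. -309.36 to two decimal places.
The peach type would prefer the pooling outcome.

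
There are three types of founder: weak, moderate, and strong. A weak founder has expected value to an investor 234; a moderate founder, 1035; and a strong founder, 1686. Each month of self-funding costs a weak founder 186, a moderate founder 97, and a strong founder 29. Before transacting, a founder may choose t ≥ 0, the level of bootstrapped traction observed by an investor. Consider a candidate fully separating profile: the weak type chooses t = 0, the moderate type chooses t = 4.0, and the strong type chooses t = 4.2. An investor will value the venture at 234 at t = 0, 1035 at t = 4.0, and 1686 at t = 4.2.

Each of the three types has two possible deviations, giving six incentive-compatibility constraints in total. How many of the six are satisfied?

Weak (own payoff 234): to t=4.0 gives 1035 − 186×4.0 = 291 → profitable ✗; to t=4.2 gives 1686 − 186×4.2 = 904.8 → profitable ✗.
Strong (own payoff 1686 − 29×4.2 = 1564.2): to t=0 gives 234 → no gain ✓; to t=4.0 gives 1035 − 29×4.0 = 919 → no gain ✓.
Moderate (own payoff 1035 − 97×4.0 = 647): to t=0 gives 234 → no gain ✓; to t=4.2 gives 1686 − 97×4.2 = 1278.6 → profitable ✗.
3 of the 6 constraints hold; not an equilibrium.

3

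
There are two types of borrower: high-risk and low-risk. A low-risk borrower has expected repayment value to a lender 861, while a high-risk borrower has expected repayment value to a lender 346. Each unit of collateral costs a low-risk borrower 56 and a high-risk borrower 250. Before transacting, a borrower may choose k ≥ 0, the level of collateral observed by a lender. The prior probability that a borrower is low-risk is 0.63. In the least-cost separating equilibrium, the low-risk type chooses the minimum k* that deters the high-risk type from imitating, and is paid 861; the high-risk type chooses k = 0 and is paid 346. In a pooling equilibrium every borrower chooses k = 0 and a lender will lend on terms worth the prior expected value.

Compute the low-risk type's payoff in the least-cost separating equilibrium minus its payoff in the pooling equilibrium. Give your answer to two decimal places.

75.19

Least-cost separating signal: k* solves 346 = 861 − 250·k*, so k* = (861 − 346)/250 = 2.06.
Low-risk type's separating payoff: 861 − 56 × k* = 861 − 56 × (861 − 346)/250 = 861 − 28840/250 = 745.64.
Pooling payoff: 0.63 × 861 + 0.37 × 346 = 670.45.
Difference: 745.64 − 670.45 = 75.19.
The low-risk type prefers to separate.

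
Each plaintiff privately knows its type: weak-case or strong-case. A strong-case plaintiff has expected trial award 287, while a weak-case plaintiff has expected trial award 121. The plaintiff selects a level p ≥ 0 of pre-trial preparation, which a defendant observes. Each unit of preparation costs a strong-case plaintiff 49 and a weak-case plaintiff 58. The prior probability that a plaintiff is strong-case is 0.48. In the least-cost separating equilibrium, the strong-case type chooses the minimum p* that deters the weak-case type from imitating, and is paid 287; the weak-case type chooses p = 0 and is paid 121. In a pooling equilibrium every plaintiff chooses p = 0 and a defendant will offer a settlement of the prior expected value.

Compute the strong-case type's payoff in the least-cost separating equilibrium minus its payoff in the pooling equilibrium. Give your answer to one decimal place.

Least-cost separating signal: p* solves 121 = 287 − 58·p*, so p* = (287 − 121)/58 ≈ 2.8621.
Strong-case type's separating payoff: 287 − 49 × p* = 287 − 49 × (287 − 121)/58 = 287 − 8134/58 ≈ 146.759.
Pooling payoff: 0.48 × 287 + 0.52 × 121 = 200.68.
Difference: 146.759 − 200.68 = -53.921, i.e. -53.9 to one decimal place.
The strong-case type would prefer the pooling outcome.

-53.9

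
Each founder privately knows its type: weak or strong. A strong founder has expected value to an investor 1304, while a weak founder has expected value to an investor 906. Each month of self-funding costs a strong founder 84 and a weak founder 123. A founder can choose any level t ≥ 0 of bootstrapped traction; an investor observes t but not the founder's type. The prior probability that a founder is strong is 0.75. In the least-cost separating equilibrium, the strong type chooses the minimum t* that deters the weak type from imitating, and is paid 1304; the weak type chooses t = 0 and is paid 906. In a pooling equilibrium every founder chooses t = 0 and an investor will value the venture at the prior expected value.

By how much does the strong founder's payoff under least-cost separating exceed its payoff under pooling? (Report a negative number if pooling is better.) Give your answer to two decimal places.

-172.30

Least-cost separating signal: t* solves 906 = 1304 − 123·t*, so t* = (1304 − 906)/123 ≈ 3.2358.
Strong type's separating payoff: 1304 − 84 × t* = 1304 − 84 × (1304 − 906)/123 = 1304 − 33432/123 ≈ 1032.1951.
Pooling payoff: 0.75 × 1304 + 0.25 × 906 = 1204.5.
Difference: 1032.1951 − 1204.5 = -172.3049, i.e. -172.30 to two decimal places.
The strong type would prefer the pooling outcome.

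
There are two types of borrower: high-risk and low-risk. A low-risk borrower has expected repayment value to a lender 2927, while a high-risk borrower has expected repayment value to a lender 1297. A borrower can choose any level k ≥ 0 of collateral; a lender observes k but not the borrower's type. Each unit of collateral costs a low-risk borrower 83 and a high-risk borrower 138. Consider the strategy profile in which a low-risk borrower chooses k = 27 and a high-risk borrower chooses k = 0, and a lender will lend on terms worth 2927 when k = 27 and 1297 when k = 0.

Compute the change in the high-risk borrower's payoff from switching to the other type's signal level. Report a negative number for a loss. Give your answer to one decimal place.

Playing k = 0 the high-risk borrower receives 1297.
Deviating to k = 27 brings payment 2927 at cost 138 × 27 = 3726, netting -799.
Gain from deviating: -799 − 1297 = -2096.0.
The gain is negative, so the high-risk type's incentive-compatibility constraint is satisfied.

-2096.0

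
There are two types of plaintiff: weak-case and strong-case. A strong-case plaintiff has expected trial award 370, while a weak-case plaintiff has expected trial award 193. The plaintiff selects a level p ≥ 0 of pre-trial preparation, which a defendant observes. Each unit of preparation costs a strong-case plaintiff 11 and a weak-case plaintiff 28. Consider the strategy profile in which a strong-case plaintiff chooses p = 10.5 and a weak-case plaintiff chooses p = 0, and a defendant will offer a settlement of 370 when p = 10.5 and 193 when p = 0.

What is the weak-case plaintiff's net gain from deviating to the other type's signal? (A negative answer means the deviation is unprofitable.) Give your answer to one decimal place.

-117.0

Playing p = 0 the weak-case plaintiff receives 193.
Deviating to p = 10.5 brings payment 370 at cost 28 × 10.5 = 294, netting 76.
Gain from deviating: 76 − 193 = -117.0.
The gain is negative, so the weak-case type's incentive-compatibility constraint is satisfied.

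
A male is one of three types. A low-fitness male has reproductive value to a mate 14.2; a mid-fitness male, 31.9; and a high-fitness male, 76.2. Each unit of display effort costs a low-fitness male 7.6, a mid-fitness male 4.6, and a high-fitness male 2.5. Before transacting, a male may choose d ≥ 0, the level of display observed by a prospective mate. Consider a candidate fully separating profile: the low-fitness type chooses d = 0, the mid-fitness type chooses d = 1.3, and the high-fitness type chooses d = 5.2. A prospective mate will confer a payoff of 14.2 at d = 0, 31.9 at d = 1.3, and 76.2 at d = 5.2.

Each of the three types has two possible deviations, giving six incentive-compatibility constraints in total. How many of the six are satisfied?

3

Low-fitness (own payoff 14.2): to d=1.3 gives 31.9 − 7.6×1.3 = 22.02 → profitable ✗; to d=5.2 gives 76.2 − 7.6×5.2 = 36.68 → profitable ✗.
Mid-fitness (own payoff 31.9 − 4.6×1.3 = 25.92): to d=0 gives 14.2 → no gain ✓; to d=5.2 gives 76.2 − 4.6×5.2 = 52.28 → profitable ✗.
High-fitness (own payoff 76.2 − 2.5×5.2 = 63.2): to d=0 gives 14.2 → no gain ✓; to d=1.3 gives 31.9 − 2.5×1.3 = 28.65 → no gain ✓.
3 of the 6 constraints hold; not an equilibrium.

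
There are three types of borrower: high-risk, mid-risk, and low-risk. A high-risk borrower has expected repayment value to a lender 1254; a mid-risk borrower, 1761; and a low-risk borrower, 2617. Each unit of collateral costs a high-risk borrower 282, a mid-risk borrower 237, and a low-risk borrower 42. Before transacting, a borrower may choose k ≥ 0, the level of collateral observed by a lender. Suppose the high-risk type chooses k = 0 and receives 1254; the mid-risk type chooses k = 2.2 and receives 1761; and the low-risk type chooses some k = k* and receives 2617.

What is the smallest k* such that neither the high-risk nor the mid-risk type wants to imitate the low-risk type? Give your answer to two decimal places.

Mid-risk type (on-path payoff 1761 − 237×2.2 = 1239.6) won't mimic when 1239.6 ≥ 2617 − 237·k*, i.e. k* ≥ 5.81.
High-risk type (on-path payoff 1254) won't mimic when 1254 ≥ 2617 − 282·k*, i.e. k* ≥ 4.83.
Both must hold, so k* = max(4.83, 5.81) = 5.81. The mid-risk type's constraint binds.

5.81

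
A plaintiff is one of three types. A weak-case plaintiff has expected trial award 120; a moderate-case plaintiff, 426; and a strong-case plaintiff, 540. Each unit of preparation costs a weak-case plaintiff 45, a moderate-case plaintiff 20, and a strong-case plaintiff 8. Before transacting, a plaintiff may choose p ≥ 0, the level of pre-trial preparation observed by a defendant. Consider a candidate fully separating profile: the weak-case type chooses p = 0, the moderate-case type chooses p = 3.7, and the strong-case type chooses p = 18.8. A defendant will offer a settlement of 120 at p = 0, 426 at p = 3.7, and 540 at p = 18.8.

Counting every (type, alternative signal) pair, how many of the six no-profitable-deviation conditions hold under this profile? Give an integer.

Moderate-case (own payoff 426 − 20×3.7 = 352): to p=0 gives 120 → no gain ✓; to p=18.8 gives 540 − 20×18.8 = 164 → no gain ✓.
Weak-case (own payoff 120): to p=3.7 gives 426 − 45×3.7 = 259.5 → profitable ✗; to p=18.8 gives 540 − 45×18.8 = -306 → no gain ✓.
Strong-case (own payoff 540 − 8×18.8 = 389.6): to p=0 gives 120 → no gain ✓; to p=3.7 gives 426 − 8×3.7 = 396.4 → profitable ✗.
4 of the 6 constraints hold; not an equilibrium.

4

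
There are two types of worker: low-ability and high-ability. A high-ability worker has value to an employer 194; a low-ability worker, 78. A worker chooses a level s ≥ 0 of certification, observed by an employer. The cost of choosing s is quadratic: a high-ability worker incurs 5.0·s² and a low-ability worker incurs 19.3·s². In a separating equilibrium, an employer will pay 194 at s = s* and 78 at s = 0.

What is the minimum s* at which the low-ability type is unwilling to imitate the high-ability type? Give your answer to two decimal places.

The low-ability type at s = 0 receives 78; imitating at s* yields 194 − 19.3·s*².
Indifference: 78 = 194 − 19.3·s*², so s*² = (194 − 78) / 19.3 ≈ 6.0104.
s* = √6.0104 ≈ 2.45.

2.45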